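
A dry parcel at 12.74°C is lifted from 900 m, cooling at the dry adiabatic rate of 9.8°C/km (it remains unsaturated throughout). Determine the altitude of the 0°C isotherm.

2200 m

Height above start = (12.74 − 0) / 9.8 = 1.3 km
Altitude = 900 m + 1300 m = 2200 m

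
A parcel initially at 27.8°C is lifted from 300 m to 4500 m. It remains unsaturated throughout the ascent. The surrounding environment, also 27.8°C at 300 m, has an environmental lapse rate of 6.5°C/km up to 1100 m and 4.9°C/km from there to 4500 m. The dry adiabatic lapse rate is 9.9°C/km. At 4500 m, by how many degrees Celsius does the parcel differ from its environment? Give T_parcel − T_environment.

-19.72°C (parcel cooler than environment)

Parcel:
  300 → 4500 m (dry, 9.9°C/km): ΔT = -9.9 × 4.2 = -41.58°C → T = -13.78°C
Environment:
  300 → 1100 m (environment, lower layer, 6.5°C/km): ΔT = -6.5 × 0.8 = -5.2°C → T = 22.6°C
  1100 → 4500 m (environment, upper layer, 4.9°C/km): ΔT = -4.9 × 3.4 = -16.66°C → T = 5.94°C
T_parcel − T_env = -13.78 − 5.94 = -19.72°C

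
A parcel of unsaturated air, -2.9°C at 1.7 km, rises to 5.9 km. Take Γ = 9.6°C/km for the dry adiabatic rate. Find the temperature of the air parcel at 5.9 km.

-43.22°C

1700–5900 m, dry adiabatic: Δz = 4.2 km ⇒ ΔT = -40.32°C; T = -43.22°C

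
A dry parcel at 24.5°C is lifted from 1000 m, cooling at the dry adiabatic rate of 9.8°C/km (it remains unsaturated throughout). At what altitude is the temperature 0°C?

Height above start = (24.5 − 0) / 9.8 = 2.5 km
Altitude = 1000 m + 2500 m = 3500 m

3500 m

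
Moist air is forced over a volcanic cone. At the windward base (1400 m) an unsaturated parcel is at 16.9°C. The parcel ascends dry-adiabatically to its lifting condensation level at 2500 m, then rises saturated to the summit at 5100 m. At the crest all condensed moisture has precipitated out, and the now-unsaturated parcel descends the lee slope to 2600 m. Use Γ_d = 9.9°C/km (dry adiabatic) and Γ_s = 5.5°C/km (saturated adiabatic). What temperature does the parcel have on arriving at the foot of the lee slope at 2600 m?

From 1400 m to 2500 m (dry): cools by 9.9 × 1.1 = 10.89°C, giving 6.01°C.
From 2500 m to 5100 m (saturated): cools by 5.5 × 2.6 = 14.3°C, giving -8.29°C.
From 5100 m to 2600 m (dry descent): warms by 9.9 × 2.5 = 24.75°C, giving 16.46°C.

16.46°C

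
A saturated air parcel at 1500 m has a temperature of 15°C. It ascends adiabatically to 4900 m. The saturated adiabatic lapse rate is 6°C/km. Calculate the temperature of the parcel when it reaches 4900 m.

1500–4900 m, saturated adiabatic: Δz = 3.4 km ⇒ ΔT = -20.4°C; T = -5.4°C

-5.4°C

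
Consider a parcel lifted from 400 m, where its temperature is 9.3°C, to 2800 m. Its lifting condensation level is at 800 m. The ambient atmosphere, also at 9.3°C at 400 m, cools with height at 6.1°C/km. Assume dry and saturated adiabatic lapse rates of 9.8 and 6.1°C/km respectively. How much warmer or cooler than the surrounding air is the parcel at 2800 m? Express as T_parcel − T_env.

Parcel:
  400 → 800 m (dry, 9.8°C/km): ΔT = -9.8 × 0.4 = -3.92°C → T = 5.38°C
  800 → 2800 m (saturated, 6.1°C/km): ΔT = -6.1 × 2 = -12.2°C → T = -6.82°C
Environment:
  400 → 2800 m (environment, 6.1°C/km): ΔT = -6.1 × 2.4 = -14.64°C → T = -5.34°C
T_parcel − T_env = -6.82 − (-5.34) = -1.48°C

-1.48°C (parcel cooler than environment)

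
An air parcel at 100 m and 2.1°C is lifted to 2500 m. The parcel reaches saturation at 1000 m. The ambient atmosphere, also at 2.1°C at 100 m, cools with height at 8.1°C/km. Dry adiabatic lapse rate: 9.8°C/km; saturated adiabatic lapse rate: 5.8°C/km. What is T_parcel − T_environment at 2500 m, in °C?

Parcel:
  100–1000 m, dry: Δz = 0.9 km ⇒ ΔT = -8.82°C; T = -6.72°C
  1000–2500 m, saturated: Δz = 1.5 km ⇒ ΔT = -8.7°C; T = -15.42°C
Environment:
  100–2500 m, environment: Δz = 2.4 km ⇒ ΔT = -19.44°C; T = -17.34°C
T_parcel − T_env = -15.42 − (-17.34) = +1.92°C

+1.92°C (parcel warmer than environment)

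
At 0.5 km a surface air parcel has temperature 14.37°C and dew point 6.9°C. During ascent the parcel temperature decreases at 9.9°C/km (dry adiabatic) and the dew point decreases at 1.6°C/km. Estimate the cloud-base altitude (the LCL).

T and T_d converge at 9.9 − 1.6 = 8.3°C per km
Height above start = (14.37 − 6.9) / 8.3 = 0.9 km
LCL altitude = 500 m + 900 m = 1400 m

1.4 km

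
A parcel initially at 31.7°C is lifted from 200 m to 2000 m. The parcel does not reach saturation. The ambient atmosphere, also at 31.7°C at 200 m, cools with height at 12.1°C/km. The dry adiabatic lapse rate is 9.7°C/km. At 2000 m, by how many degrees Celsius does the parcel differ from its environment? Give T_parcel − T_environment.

Parcel:
  Dry to 2000 m: -9.7 × 1.8 km = -17.46°C, so T = 14.24°C.
Environment:
  Environment to 2000 m: -12.1 × 1.8 km = -21.78°C, so T = 9.92°C.
T_parcel − T_env = 14.24 − 9.92 = +4.32°C

+4.32°C (parcel warmer than environment)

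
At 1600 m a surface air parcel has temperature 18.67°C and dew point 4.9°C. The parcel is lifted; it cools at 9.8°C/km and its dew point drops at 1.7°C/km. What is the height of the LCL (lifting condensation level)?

3300 m

T and T_d converge at 9.8 − 1.7 = 8.1°C per km
Height above start = (18.67 − 4.9) / 8.1 = 1.7 km
LCL altitude = 1600 m + 1700 m = 3300 m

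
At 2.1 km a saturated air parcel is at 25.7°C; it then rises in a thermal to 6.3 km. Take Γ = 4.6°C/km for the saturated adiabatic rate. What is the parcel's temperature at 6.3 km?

2100–6300 m, saturated adiabatic: Δz = 4.2 km ⇒ ΔT = -19.32°C; T = 6.38°C

6.38°C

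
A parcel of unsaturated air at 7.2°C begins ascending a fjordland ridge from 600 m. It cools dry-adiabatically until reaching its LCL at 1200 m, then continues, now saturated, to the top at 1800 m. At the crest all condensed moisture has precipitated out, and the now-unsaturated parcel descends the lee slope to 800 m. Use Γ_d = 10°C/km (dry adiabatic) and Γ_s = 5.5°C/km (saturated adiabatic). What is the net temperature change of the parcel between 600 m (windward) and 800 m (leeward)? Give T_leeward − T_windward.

+0.7°C

Dry to 1200 m: -10 × 0.6 km = -6°C, so T = 1.2°C.
Saturated to 1800 m: -5.5 × 0.6 km = -3.3°C, so T = -2.1°C.
Dry descent to 800 m: +10 × 1 km = +10°C, so T = 7.9°C.
Net change vs windward start: 7.9 − 7.2 = +0.7°C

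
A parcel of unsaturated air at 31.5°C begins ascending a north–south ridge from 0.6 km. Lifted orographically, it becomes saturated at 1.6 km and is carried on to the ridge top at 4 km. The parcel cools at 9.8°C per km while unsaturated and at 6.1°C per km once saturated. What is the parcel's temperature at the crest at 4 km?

7.06°C

Dry to 1600 m: -9.8 × 1 km = -9.8°C, so T = 21.7°C.
Saturated to 4000 m: -6.1 × 2.4 km = -14.64°C, so T = 7.06°C.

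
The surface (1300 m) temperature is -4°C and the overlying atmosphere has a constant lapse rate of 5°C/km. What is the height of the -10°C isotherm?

2500 m

Height above start = (-4 − (-10)) / 5 = 1.2 km
Altitude = 1300 m + 1200 m = 2500 m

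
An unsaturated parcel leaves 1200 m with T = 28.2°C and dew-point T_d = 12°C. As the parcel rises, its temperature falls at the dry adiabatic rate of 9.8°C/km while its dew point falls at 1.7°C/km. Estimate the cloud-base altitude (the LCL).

T and T_d converge at 9.8 − 1.7 = 8.1°C per km
Height above start = (28.2 − 12) / 8.1 = 2 km
LCL altitude = 1200 m + 2000 m = 3200 m

3200 m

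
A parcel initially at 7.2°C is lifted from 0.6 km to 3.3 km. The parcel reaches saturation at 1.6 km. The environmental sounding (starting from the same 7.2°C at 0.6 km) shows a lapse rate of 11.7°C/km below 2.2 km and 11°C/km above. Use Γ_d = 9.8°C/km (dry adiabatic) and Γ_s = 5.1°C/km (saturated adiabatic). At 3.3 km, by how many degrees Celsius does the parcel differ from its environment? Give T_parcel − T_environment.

Parcel:
  Dry to 1600 m: -9.8 × 1 km = -9.8°C, so T = -2.6°C.
  Saturated to 3300 m: -5.1 × 1.7 km = -8.67°C, so T = -11.27°C.
Environment:
  Environment, lower layer to 2200 m: -11.7 × 1.6 km = -18.72°C, so T = -11.52°C.
  Environment, upper layer to 3300 m: -11 × 1.1 km = -12.1°C, so T = -23.62°C.
T_parcel − T_env = -11.27 − (-23.62) = +12.35°C

+12.35°C (parcel warmer than environment)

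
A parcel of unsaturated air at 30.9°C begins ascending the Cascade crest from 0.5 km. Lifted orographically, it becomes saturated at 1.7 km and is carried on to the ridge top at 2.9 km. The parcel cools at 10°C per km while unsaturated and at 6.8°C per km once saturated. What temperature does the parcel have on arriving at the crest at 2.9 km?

10.74°C

500–1700 m, dry: Δz = 1.2 km ⇒ ΔT = -12°C; T = 18.9°C
1700–2900 m, saturated: Δz = 1.2 km ⇒ ΔT = -8.16°C; T = 10.74°C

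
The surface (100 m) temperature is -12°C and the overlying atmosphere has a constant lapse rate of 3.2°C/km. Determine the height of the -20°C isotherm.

2600 m

Height above start = (-12 − (-20)) / 3.2 = 2.5 km
Altitude = 100 m + 2500 m = 2600 m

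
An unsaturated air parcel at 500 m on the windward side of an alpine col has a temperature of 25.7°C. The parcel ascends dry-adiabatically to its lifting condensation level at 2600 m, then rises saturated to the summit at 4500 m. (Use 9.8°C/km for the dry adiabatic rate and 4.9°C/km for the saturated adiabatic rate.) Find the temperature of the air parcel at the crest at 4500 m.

-4.19°C

500 → 2600 m (dry, 9.8°C/km): ΔT = -9.8 × 2.1 = -20.58°C → T = 5.12°C
2600 → 4500 m (saturated, 4.9°C/km): ΔT = -4.9 × 1.9 = -9.31°C → T = -4.19°C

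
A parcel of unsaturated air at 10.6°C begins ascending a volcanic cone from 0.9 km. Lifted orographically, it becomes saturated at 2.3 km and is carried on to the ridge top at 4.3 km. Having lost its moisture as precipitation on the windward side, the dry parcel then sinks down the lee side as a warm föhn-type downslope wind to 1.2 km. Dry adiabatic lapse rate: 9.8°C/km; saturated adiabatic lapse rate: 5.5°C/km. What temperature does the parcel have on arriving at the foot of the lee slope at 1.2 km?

16.26°C

900 → 2300 m (dry, 9.8°C/km): ΔT = -9.8 × 1.4 = -13.72°C → T = -3.12°C
2300 → 4300 m (saturated, 5.5°C/km): ΔT = -5.5 × 2 = -11°C → T = -14.12°C
4300 → 1200 m (dry descent, 9.8°C/km): ΔT = +9.8 × 3.1 = +30.38°C → T = 16.26°C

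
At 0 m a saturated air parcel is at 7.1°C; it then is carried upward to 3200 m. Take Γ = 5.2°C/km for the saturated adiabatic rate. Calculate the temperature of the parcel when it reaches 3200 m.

-9.54°C

From 0 m to 3200 m (saturated adiabatic): cools by 5.2 × 3.2 = 16.64°C, giving -9.54°C.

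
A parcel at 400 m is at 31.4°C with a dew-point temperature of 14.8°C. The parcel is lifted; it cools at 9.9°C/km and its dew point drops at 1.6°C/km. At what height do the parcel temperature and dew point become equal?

2400 m

T and T_d converge at 9.9 − 1.6 = 8.3°C per km
Height above start = (31.4 − 14.8) / 8.3 = 2 km
LCL altitude = 400 m + 2000 m = 2400 m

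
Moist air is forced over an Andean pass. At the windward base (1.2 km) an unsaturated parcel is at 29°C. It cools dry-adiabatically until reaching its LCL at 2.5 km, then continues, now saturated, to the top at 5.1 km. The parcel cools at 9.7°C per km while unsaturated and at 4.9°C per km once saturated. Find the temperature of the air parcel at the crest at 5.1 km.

Dry to 2500 m: -9.7 × 1.3 km = -12.61°C, so T = 16.39°C.
Saturated to 5100 m: -4.9 × 2.6 km = -12.74°C, so T = 3.65°C.

3.65°C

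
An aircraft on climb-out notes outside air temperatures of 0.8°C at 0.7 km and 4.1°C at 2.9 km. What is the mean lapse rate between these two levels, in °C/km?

-1.5°C/km

Γ = −ΔT/Δz = (0.8 − 4.1) / (2900 − 700) m
  = -3.3°C / 2.2 km = -1.5°C/km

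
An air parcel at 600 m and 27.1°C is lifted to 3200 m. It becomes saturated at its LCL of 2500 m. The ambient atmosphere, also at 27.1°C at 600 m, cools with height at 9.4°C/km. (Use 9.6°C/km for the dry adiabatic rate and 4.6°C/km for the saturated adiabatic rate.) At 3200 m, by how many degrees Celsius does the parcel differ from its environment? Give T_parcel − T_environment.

Parcel:
  600–2500 m, dry: Δz = 1.9 km ⇒ ΔT = -18.24°C; T = 8.86°C
  2500–3200 m, saturated: Δz = 0.7 km ⇒ ΔT = -3.22°C; T = 5.64°C
Environment:
  600–3200 m, environment: Δz = 2.6 km ⇒ ΔT = -24.44°C; T = 2.66°C
T_parcel − T_env = 5.64 − 2.66 = +2.98°C

+2.98°C (parcel warmer than environment)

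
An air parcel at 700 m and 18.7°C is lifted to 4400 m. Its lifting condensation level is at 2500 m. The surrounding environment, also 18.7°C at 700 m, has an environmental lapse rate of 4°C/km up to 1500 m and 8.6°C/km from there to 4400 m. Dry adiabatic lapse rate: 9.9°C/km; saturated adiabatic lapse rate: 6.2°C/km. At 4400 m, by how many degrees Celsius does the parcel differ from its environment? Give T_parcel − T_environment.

-1.46°C (parcel cooler than environment)

Parcel:
  Dry to 2500 m: -9.9 × 1.8 km = -17.82°C, so T = 0.88°C.
  Saturated to 4400 m: -6.2 × 1.9 km = -11.78°C, so T = -10.9°C.
Environment:
  Environment, lower layer to 1500 m: -4 × 0.8 km = -3.2°C, so T = 15.5°C.
  Environment, upper layer to 4400 m: -8.6 × 2.9 km = -24.94°C, so T = -9.44°C.
T_parcel − T_env = -10.9 − (-9.44) = -1.46°C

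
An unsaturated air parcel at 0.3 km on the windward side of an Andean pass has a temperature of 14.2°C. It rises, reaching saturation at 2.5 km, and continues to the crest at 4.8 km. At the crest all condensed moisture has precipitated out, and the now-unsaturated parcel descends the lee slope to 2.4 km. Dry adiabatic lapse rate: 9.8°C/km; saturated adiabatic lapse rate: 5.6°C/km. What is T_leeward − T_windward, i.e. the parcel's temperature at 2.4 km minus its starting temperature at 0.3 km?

-10.92°C

300 → 2500 m (dry, 9.8°C/km): ΔT = -9.8 × 2.2 = -21.56°C → T = -7.36°C
2500 → 4800 m (saturated, 5.6°C/km): ΔT = -5.6 × 2.3 = -12.88°C → T = -20.24°C
4800 → 2400 m (dry descent, 9.8°C/km): ΔT = +9.8 × 2.4 = +23.52°C → T = 3.28°C
Net change vs windward start: 3.28 − 14.2 = -10.92°C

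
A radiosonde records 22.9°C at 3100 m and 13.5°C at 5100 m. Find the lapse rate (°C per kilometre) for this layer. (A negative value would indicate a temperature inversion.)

4.7°C/km

Γ = −ΔT/Δz = (22.9 − 13.5) / (5100 − 3100) m
  = 9.4°C / 2 km = 4.7°C/km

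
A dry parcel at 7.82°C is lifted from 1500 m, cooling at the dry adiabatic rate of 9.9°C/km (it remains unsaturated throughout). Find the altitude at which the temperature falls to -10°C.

Height above start = (7.82 − (-10)) / 9.9 = 1.8 km
Altitude = 1500 m + 1800 m = 3300 m

3300 m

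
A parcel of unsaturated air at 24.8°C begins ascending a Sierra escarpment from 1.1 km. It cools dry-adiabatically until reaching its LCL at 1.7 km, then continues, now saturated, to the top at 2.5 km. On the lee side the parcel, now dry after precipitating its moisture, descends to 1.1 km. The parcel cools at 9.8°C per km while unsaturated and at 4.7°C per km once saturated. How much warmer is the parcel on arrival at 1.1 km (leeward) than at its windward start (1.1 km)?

+4.08°C

Dry to 1700 m: -9.8 × 0.6 km = -5.88°C, so T = 18.92°C.
Saturated to 2500 m: -4.7 × 0.8 km = -3.76°C, so T = 15.16°C.
Dry descent to 1100 m: +9.8 × 1.4 km = +13.72°C, so T = 28.88°C.
Net change vs windward start: 28.88 − 24.8 = +4.08°C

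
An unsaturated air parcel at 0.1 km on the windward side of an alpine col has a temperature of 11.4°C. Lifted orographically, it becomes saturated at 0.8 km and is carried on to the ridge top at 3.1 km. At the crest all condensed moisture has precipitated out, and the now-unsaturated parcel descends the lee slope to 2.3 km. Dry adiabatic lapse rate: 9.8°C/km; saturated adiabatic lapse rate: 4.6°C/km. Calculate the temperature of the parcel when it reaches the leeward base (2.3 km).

1.8°C

100–800 m, dry: Δz = 0.7 km ⇒ ΔT = -6.86°C; T = 4.54°C
800–3100 m, saturated: Δz = 2.3 km ⇒ ΔT = -10.58°C; T = -6.04°C
3100–2300 m, dry descent: Δz = 0.8 km ⇒ ΔT = +7.84°C; T = 1.8°C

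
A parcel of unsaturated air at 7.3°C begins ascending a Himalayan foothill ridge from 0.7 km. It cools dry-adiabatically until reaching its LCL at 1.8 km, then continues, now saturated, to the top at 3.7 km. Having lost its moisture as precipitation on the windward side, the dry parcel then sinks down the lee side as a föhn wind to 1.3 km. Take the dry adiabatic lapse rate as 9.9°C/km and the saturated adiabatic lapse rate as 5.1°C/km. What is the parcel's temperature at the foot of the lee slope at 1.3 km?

10.48°C

Dry to 1800 m: -9.9 × 1.1 km = -10.89°C, so T = -3.59°C.
Saturated to 3700 m: -5.1 × 1.9 km = -9.69°C, so T = -13.28°C.
Dry descent to 1300 m: +9.9 × 2.4 km = +23.76°C, so T = 10.48°C.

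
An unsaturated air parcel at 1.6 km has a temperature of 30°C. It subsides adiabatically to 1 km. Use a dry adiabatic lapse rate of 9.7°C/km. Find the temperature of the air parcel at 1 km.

35.82°C

From 1600 m to 1000 m (dry adiabatic): warms by 9.7 × 0.6 = 5.82°C, giving 35.82°C.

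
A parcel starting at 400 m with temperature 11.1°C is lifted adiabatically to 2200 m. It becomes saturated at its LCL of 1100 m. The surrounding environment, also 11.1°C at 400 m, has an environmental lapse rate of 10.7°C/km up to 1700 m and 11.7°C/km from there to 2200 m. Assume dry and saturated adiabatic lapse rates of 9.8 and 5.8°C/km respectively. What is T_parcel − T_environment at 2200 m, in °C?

Parcel:
  Dry to 1100 m: -9.8 × 0.7 km = -6.86°C, so T = 4.24°C.
  Saturated to 2200 m: -5.8 × 1.1 km = -6.38°C, so T = -2.14°C.
Environment:
  Environment, lower layer to 1700 m: -10.7 × 1.3 km = -13.91°C, so T = -2.81°C.
  Environment, upper layer to 2200 m: -11.7 × 0.5 km = -5.85°C, so T = -8.66°C.
T_parcel − T_env = -2.14 − (-8.66) = +6.52°C

+6.52°C (parcel warmer than environment)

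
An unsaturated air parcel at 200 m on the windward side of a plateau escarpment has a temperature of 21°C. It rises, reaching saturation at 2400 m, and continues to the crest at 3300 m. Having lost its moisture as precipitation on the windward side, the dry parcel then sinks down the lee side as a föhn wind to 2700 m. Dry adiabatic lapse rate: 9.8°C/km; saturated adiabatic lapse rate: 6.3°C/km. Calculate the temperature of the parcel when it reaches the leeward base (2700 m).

-0.35°C

200 → 2400 m (dry, 9.8°C/km): ΔT = -9.8 × 2.2 = -21.56°C → T = -0.56°C
2400 → 3300 m (saturated, 6.3°C/km): ΔT = -6.3 × 0.9 = -5.67°C → T = -6.23°C
3300 → 2700 m (dry descent, 9.8°C/km): ΔT = +9.8 × 0.6 = +5.88°C → T = -0.35°C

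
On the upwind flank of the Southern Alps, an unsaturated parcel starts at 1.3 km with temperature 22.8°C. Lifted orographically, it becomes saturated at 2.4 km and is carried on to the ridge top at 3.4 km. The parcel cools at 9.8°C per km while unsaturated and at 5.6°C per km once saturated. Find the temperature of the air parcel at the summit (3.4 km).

6.42°C

Dry to 2400 m: -9.8 × 1.1 km = -10.78°C, so T = 12.02°C.
Saturated to 3400 m: -5.6 × 1 km = -5.6°C, so T = 6.42°C.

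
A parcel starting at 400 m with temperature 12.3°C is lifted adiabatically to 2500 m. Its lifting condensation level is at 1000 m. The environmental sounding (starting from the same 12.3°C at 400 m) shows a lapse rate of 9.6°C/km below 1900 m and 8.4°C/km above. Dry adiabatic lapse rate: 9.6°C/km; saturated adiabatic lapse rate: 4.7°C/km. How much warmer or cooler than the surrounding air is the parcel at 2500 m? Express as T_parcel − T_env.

Parcel:
  400 → 1000 m (dry, 9.6°C/km): ΔT = -9.6 × 0.6 = -5.76°C → T = 6.54°C
  1000 → 2500 m (saturated, 4.7°C/km): ΔT = -4.7 × 1.5 = -7.05°C → T = -0.51°C
Environment:
  400 → 1900 m (environment, lower layer, 9.6°C/km): ΔT = -9.6 × 1.5 = -14.4°C → T = -2.1°C
  1900 → 2500 m (environment, upper layer, 8.4°C/km): ΔT = -8.4 × 0.6 = -5.04°C → T = -7.14°C
T_parcel − T_env = -0.51 − (-7.14) = +6.63°C

+6.63°C (parcel warmer than environment)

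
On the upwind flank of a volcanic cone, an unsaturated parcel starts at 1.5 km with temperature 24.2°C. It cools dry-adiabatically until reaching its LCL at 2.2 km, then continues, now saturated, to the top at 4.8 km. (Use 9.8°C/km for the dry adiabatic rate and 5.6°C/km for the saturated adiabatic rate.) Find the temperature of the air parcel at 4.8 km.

1500 → 2200 m (dry, 9.8°C/km): ΔT = -9.8 × 0.7 = -6.86°C → T = 17.34°C
2200 → 4800 m (saturated, 5.6°C/km): ΔT = -5.6 × 2.6 = -14.56°C → T = 2.78°C

2.78°C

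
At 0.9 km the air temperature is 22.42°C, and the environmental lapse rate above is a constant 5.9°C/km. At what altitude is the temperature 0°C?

Height above start = (22.42 − 0) / 5.9 = 3.8 km
Altitude = 900 m + 3800 m = 4700 m

4.7 km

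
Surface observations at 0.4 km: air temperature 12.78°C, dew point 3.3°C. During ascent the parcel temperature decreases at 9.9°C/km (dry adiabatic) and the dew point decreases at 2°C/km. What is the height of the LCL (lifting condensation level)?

T and T_d converge at 9.9 − 2 = 7.9°C per km
Height above start = (12.78 − 3.3) / 7.9 = 1.2 km
LCL altitude = 400 m + 1200 m = 1600 m

1.6 km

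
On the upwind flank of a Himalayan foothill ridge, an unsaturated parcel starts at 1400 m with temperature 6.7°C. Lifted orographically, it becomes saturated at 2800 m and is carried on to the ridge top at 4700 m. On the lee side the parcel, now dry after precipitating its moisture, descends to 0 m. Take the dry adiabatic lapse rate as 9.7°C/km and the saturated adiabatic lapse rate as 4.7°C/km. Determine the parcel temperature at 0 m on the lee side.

29.78°C

1400–2800 m, dry: Δz = 1.4 km ⇒ ΔT = -13.58°C; T = -6.88°C
2800–4700 m, saturated: Δz = 1.9 km ⇒ ΔT = -8.93°C; T = -15.81°C
4700–0 m, dry descent: Δz = 4.7 km ⇒ ΔT = +45.59°C; T = 29.78°C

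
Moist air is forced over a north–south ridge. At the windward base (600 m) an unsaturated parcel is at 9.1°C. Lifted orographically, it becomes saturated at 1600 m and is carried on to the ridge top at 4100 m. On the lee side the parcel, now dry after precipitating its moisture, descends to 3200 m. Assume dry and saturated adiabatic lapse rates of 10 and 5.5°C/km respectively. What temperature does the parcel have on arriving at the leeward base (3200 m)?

600 → 1600 m (dry, 10°C/km): ΔT = -10 × 1 = -10°C → T = -0.9°C
1600 → 4100 m (saturated, 5.5°C/km): ΔT = -5.5 × 2.5 = -13.75°C → T = -14.65°C
4100 → 3200 m (dry descent, 10°C/km): ΔT = +10 × 0.9 = +9°C → T = -5.65°C

-5.65°C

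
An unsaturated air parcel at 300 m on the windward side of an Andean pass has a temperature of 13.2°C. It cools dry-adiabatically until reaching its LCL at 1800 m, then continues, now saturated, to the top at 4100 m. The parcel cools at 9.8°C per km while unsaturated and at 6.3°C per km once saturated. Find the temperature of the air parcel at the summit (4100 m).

300 → 1800 m (dry, 9.8°C/km): ΔT = -9.8 × 1.5 = -14.7°C → T = -1.5°C
1800 → 4100 m (saturated, 6.3°C/km): ΔT = -6.3 × 2.3 = -14.49°C → T = -15.99°C

-15.99°C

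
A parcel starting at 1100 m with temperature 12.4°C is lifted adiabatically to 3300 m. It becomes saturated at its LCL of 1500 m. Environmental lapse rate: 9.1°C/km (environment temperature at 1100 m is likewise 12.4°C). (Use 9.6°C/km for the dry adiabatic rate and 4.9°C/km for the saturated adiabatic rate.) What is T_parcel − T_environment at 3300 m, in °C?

Parcel:
  1100 → 1500 m (dry, 9.6°C/km): ΔT = -9.6 × 0.4 = -3.84°C → T = 8.56°C
  1500 → 3300 m (saturated, 4.9°C/km): ΔT = -4.9 × 1.8 = -8.82°C → T = -0.26°C
Environment:
  1100 → 3300 m (environment, 9.1°C/km): ΔT = -9.1 × 2.2 = -20.02°C → T = -7.62°C
T_parcel − T_env = -0.26 − (-7.62) = +7.36°C

+7.36°C (parcel warmer than environment)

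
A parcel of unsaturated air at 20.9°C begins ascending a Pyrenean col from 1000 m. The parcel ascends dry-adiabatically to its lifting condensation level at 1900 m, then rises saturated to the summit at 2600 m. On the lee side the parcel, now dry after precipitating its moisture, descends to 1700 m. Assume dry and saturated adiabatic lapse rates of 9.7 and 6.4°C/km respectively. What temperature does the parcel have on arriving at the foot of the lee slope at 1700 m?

From 1000 m to 1900 m (dry): cools by 9.7 × 0.9 = 8.73°C, giving 12.17°C.
From 1900 m to 2600 m (saturated): cools by 6.4 × 0.7 = 4.48°C, giving 7.69°C.
From 2600 m to 1700 m (dry descent): warms by 9.7 × 0.9 = 8.73°C, giving 16.42°C.

16.42°C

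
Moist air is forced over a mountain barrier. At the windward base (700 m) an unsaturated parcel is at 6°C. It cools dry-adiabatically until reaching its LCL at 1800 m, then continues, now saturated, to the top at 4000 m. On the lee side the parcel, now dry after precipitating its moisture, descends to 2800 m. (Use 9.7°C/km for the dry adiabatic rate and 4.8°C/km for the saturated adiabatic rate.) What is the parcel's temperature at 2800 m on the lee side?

-3.59°C

From 700 m to 1800 m (dry): cools by 9.7 × 1.1 = 10.67°C, giving -4.67°C.
From 1800 m to 4000 m (saturated): cools by 4.8 × 2.2 = 10.56°C, giving -15.23°C.
From 4000 m to 2800 m (dry descent): warms by 9.7 × 1.2 = 11.64°C, giving -3.59°C.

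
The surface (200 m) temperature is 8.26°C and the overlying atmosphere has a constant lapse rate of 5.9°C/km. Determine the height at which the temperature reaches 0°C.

1600 m

Height above start = (8.26 − 0) / 5.9 = 1.4 km
Altitude = 200 m + 1400 m = 1600 m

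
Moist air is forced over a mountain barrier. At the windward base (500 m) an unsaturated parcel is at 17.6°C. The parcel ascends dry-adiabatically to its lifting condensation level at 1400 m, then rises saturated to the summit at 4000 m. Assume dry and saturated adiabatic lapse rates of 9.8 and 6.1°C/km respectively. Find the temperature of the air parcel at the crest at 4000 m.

-7.08°C

Dry to 1400 m: -9.8 × 0.9 km = -8.82°C, so T = 8.78°C.
Saturated to 4000 m: -6.1 × 2.6 km = -15.86°C, so T = -7.08°C.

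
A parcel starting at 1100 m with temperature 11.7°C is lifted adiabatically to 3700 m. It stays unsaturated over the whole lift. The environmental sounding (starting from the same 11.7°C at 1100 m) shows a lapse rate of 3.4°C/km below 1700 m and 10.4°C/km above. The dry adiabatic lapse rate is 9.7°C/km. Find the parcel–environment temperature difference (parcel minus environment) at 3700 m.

Parcel:
  1100–3700 m, dry: Δz = 2.6 km ⇒ ΔT = -25.22°C; T = -13.52°C
Environment:
  1100–1700 m, environment, lower layer: Δz = 0.6 km ⇒ ΔT = -2.04°C; T = 9.66°C
  1700–3700 m, environment, upper layer: Δz = 2 km ⇒ ΔT = -20.8°C; T = -11.14°C
T_parcel − T_env = -13.52 − (-11.14) = -2.38°C

-2.38°C (parcel cooler than environment)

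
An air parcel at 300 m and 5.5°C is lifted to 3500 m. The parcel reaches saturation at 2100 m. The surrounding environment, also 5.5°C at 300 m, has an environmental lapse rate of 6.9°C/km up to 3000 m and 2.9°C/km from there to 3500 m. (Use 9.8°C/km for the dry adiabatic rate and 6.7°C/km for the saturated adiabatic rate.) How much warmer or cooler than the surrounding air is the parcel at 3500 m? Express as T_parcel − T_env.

-6.94°C (parcel cooler than environment)

Parcel:
  From 300 m to 2100 m (dry): cools by 9.8 × 1.8 = 17.64°C, giving -12.14°C.
  From 2100 m to 3500 m (saturated): cools by 6.7 × 1.4 = 9.38°C, giving -21.52°C.
Environment:
  From 300 m to 3000 m (environment, lower layer): cools by 6.9 × 2.7 = 18.63°C, giving -13.13°C.
  From 3000 m to 3500 m (environment, upper layer): cools by 2.9 × 0.5 = 1.45°C, giving -14.58°C.
T_parcel − T_env = -21.52 − (-14.58) = -6.94°C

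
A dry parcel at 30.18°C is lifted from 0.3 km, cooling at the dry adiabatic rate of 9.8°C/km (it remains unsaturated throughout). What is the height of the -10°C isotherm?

Height above start = (30.18 − (-10)) / 9.8 = 4.1 km
Altitude = 300 m + 4100 m = 4400 m

4.4 km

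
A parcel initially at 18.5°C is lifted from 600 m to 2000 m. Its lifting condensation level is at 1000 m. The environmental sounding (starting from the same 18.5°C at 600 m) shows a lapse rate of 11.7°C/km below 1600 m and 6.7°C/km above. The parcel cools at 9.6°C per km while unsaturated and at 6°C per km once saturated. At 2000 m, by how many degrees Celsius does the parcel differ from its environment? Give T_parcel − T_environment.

+4.54°C (parcel warmer than environment)

Parcel:
  From 600 m to 1000 m (dry): cools by 9.6 × 0.4 = 3.84°C, giving 14.66°C.
  From 1000 m to 2000 m (saturated): cools by 6 × 1 = 6°C, giving 8.66°C.
Environment:
  From 600 m to 1600 m (environment, lower layer): cools by 11.7 × 1 = 11.7°C, giving 6.8°C.
  From 1600 m to 2000 m (environment, upper layer): cools by 6.7 × 0.4 = 2.68°C, giving 4.12°C.
T_parcel − T_env = 8.66 − 4.12 = +4.54°C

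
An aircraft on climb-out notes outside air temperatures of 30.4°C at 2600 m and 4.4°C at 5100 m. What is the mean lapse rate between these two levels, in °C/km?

Γ = −ΔT/Δz = (30.4 − 4.4) / (5100 − 2600) m
  = 26°C / 2.5 km = 10.4°C/km

10.4°C/km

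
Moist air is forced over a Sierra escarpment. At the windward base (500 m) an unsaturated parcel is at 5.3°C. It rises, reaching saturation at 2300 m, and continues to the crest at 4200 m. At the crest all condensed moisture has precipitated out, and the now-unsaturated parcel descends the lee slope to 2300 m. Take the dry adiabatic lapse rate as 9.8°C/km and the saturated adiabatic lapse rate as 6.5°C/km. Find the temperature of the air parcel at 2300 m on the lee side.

500 → 2300 m (dry, 9.8°C/km): ΔT = -9.8 × 1.8 = -17.64°C → T = -12.34°C
2300 → 4200 m (saturated, 6.5°C/km): ΔT = -6.5 × 1.9 = -12.35°C → T = -24.69°C
4200 → 2300 m (dry descent, 9.8°C/km): ΔT = +9.8 × 1.9 = +18.62°C → T = -6.07°C

-6.07°C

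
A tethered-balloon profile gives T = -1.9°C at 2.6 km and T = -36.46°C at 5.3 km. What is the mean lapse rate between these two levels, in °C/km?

12.8°C/km

Γ = −ΔT/Δz = (-1.9 − (-36.46)) / (5300 − 2600) m
  = 34.56°C / 2.7 km = 12.8°C/km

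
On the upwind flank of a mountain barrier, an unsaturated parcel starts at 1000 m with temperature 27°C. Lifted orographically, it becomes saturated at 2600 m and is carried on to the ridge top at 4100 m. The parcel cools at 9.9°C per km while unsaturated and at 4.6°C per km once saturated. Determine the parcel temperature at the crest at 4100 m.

Dry to 2600 m: -9.9 × 1.6 km = -15.84°C, so T = 11.16°C.
Saturated to 4100 m: -4.6 × 1.5 km = -6.9°C, so T = 4.26°C.

4.26°C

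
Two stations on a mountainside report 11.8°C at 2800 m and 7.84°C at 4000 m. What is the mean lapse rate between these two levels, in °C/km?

Γ = −ΔT/Δz = (11.8 − 7.84) / (4000 − 2800) m
  = 3.96°C / 1.2 km = 3.3°C/km

3.3°C/km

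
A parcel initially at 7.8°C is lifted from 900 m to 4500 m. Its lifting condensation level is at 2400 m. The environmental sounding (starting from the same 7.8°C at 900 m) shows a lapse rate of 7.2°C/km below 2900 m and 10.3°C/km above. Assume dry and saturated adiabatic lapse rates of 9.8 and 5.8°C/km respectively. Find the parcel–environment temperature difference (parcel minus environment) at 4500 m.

+4°C (parcel warmer than environment)

Parcel:
  Dry to 2400 m: -9.8 × 1.5 km = -14.7°C, so T = -6.9°C.
  Saturated to 4500 m: -5.8 × 2.1 km = -12.18°C, so T = -19.08°C.
Environment:
  Environment, lower layer to 2900 m: -7.2 × 2 km = -14.4°C, so T = -6.6°C.
  Environment, upper layer to 4500 m: -10.3 × 1.6 km = -16.48°C, so T = -23.08°C.
T_parcel − T_env = -19.08 − (-23.08) = +4°C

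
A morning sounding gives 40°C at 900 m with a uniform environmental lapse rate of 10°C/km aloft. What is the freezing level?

Height above start = (40 − 0) / 10 = 4 km
Altitude = 900 m + 4000 m = 4900 m

4900 m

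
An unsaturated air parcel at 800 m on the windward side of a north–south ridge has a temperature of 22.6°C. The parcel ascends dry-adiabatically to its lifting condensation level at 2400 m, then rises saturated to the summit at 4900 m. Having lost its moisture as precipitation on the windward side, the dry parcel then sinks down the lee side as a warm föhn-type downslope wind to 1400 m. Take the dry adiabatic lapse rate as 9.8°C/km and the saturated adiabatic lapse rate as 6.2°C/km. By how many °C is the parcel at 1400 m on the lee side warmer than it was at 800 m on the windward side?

800–2400 m, dry: Δz = 1.6 km ⇒ ΔT = -15.68°C; T = 6.92°C
2400–4900 m, saturated: Δz = 2.5 km ⇒ ΔT = -15.5°C; T = -8.58°C
4900–1400 m, dry descent: Δz = 3.5 km ⇒ ΔT = +34.3°C; T = 25.72°C
Net change vs windward start: 25.72 − 22.6 = +3.12°C

+3.12°C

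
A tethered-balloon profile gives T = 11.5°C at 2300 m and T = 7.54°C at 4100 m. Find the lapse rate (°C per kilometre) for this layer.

Γ = −ΔT/Δz = (11.5 − 7.54) / (4100 − 2300) m
  = 3.96°C / 1.8 km = 2.2°C/km

2.2°C/km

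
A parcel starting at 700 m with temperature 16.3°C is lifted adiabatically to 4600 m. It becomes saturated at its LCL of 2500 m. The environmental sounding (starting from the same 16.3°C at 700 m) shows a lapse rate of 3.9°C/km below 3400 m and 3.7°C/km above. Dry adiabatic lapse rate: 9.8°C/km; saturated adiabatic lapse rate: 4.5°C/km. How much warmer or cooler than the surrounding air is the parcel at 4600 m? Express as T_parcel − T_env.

-12.12°C (parcel cooler than environment)

Parcel:
  From 700 m to 2500 m (dry): cools by 9.8 × 1.8 = 17.64°C, giving -1.34°C.
  From 2500 m to 4600 m (saturated): cools by 4.5 × 2.1 = 9.45°C, giving -10.79°C.
Environment:
  From 700 m to 3400 m (environment, lower layer): cools by 3.9 × 2.7 = 10.53°C, giving 5.77°C.
  From 3400 m to 4600 m (environment, upper layer): cools by 3.7 × 1.2 = 4.44°C, giving 1.33°C.
T_parcel − T_env = -10.79 − 1.33 = -12.12°C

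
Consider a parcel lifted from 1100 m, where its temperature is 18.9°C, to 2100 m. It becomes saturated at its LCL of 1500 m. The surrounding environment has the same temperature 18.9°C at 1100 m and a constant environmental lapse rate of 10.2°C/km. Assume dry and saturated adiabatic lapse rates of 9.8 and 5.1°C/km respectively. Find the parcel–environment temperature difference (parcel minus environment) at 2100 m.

+3.22°C (parcel warmer than environment)

Parcel:
  1100 → 1500 m (dry, 9.8°C/km): ΔT = -9.8 × 0.4 = -3.92°C → T = 14.98°C
  1500 → 2100 m (saturated, 5.1°C/km): ΔT = -5.1 × 0.6 = -3.06°C → T = 11.92°C
Environment:
  1100 → 2100 m (environment, 10.2°C/km): ΔT = -10.2 × 1 = -10.2°C → T = 8.7°C
T_parcel − T_env = 11.92 − 8.7 = +3.22°C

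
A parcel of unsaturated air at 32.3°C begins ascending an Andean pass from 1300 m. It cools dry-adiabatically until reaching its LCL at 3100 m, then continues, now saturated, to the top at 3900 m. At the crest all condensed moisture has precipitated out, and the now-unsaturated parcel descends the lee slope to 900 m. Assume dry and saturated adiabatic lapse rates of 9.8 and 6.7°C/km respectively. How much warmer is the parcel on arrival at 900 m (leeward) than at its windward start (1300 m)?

From 1300 m to 3100 m (dry): cools by 9.8 × 1.8 = 17.64°C, giving 14.66°C.
From 3100 m to 3900 m (saturated): cools by 6.7 × 0.8 = 5.36°C, giving 9.3°C.
From 3900 m to 900 m (dry descent): warms by 9.8 × 3 = 29.4°C, giving 38.7°C.
Net change vs windward start: 38.7 − 32.3 = +6.4°C

+6.4°C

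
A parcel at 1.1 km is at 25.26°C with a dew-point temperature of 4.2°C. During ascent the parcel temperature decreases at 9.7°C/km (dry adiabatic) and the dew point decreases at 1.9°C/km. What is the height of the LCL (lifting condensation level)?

3.8 km

T and T_d converge at 9.7 − 1.9 = 7.8°C per km
Height above start = (25.26 − 4.2) / 7.8 = 2.7 km
LCL altitude = 1100 m + 2700 m = 3800 m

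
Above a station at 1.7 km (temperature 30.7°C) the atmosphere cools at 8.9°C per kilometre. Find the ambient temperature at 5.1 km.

0.44°C

From 1700 m to 5100 m (environmental): cools by 8.9 × 3.4 = 30.26°C, giving 0.44°C.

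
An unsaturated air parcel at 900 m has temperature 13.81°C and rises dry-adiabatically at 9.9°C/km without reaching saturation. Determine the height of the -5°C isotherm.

2800 m

Height above start = (13.81 − (-5)) / 9.9 = 1.9 km
Altitude = 900 m + 1900 m = 2800 m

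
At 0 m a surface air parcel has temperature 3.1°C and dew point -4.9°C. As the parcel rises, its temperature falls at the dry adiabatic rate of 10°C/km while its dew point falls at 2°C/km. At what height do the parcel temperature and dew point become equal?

1000 m

T and T_d converge at 10 − 2 = 8°C per km
Height above start = (3.1 − (-4.9)) / 8 = 1 km
LCL altitude = 0 m + 1000 m = 1000 m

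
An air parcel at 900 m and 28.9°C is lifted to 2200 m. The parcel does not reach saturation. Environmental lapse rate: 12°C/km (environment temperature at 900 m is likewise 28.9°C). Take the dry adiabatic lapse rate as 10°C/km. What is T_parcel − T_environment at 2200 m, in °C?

+2.6°C (parcel warmer than environment)

Parcel:
  900 → 2200 m (dry, 10°C/km): ΔT = -10 × 1.3 = -13°C → T = 15.9°C
Environment:
  900 → 2200 m (environment, 12°C/km): ΔT = -12 × 1.3 = -15.6°C → T = 13.3°C
T_parcel − T_env = 15.9 − 13.3 = +2.6°C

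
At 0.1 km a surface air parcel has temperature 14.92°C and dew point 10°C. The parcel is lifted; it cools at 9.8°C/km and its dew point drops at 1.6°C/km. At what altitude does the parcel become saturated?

0.7 km

T and T_d converge at 9.8 − 1.6 = 8.2°C per km
Height above start = (14.92 − 10) / 8.2 = 0.6 km
LCL altitude = 100 m + 600 m = 700 m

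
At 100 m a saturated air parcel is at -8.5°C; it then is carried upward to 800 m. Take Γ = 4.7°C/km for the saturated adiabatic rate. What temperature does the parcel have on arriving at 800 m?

100–800 m, saturated adiabatic: Δz = 0.7 km ⇒ ΔT = -3.29°C; T = -11.79°C

-11.79°C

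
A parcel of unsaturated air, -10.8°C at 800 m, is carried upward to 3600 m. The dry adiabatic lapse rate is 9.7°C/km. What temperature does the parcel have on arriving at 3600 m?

-37.96°C

From 800 m to 3600 m (dry adiabatic): cools by 9.7 × 2.8 = 27.16°C, giving -37.96°C.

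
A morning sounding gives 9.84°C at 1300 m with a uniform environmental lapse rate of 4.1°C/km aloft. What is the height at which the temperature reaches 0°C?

3700 m

Height above start = (9.84 − 0) / 4.1 = 2.4 km
Altitude = 1300 m + 2400 m = 3700 m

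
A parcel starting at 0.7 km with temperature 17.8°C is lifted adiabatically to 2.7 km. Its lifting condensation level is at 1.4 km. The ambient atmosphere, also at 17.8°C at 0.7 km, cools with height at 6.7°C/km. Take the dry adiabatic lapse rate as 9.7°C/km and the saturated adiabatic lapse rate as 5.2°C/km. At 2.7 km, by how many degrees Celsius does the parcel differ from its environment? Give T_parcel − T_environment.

Parcel:
  Dry to 1400 m: -9.7 × 0.7 km = -6.79°C, so T = 11.01°C.
  Saturated to 2700 m: -5.2 × 1.3 km = -6.76°C, so T = 4.25°C.
Environment:
  Environment to 2700 m: -6.7 × 2 km = -13.4°C, so T = 4.4°C.
T_parcel − T_env = 4.25 − 4.4 = -0.15°C

-0.15°C (parcel cooler than environment)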